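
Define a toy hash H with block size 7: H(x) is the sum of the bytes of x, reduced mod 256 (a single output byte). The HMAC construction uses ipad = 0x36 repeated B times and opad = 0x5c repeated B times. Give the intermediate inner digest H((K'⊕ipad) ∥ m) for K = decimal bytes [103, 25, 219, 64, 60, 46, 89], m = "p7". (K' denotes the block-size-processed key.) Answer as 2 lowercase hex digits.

1b

Key decimal bytes [103, 25, 219, 64, 60, 46, 89] = 67 19 db 40 3c 2e 59 is exactly B = 7 bytes: K' = 67 19 db 40 3c 2e 59.
K' ⊕ ipad = 51 2f ed 76 0a 18 6f.
Inner input = 51 2f ed 76 0a 18 6f ∥ 70 37.
Inner hash: sum = 81+47+237+118+10+24+111+112+55 = 795; mod 256 = 27 → 1b.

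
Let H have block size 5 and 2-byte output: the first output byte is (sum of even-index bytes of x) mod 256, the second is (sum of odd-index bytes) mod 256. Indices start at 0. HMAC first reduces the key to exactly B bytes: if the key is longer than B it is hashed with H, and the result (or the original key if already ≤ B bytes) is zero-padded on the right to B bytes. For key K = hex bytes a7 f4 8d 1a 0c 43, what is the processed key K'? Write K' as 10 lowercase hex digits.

4051000000

|K| = 6 > B = 5, so first hash the key.
H(K): even-index sum = 320 mod 256 = 64; odd-index sum = 337 mod 256 = 81 → 40 51.
Zero-pad H(K) = 40 51 to 5 bytes: K' = 40 51 00 00 00.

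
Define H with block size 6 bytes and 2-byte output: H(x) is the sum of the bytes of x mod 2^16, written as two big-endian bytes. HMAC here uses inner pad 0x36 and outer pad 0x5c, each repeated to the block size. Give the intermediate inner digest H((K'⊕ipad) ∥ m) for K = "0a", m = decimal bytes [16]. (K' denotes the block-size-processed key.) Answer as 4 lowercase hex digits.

Key "0a" = 30 61 is 2 bytes ≤ B = 6; zero-pad to 6 bytes: K' = 30 61 00 00 00 00.
K' ⊕ ipad = 06 57 36 36 36 36.
Inner input = 06 57 36 36 36 36 ∥ 10.
Inner hash: sum = 6+87+54+54+54+54+16 = 325 → 01 45.

0145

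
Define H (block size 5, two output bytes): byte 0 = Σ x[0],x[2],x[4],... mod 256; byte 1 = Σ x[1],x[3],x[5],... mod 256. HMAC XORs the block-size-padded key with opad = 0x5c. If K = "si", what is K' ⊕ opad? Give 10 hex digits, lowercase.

2f355c5c5c

Key "si" = 73 69 is 2 bytes ≤ B = 5; zero-pad to 5 bytes: K' = 73 69 00 00 00.
XOR each byte with 0x5c: 73⊕5c=2f, 69⊕5c=35, 00⊕5c=5c, 00⊕5c=5c, 00⊕5c=5c.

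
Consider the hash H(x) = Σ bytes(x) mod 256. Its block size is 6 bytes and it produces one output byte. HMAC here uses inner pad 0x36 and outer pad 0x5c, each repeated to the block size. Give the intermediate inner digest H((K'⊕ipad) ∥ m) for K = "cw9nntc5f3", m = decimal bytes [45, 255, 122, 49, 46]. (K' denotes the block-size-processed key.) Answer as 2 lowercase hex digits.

b5

Key "cw9nntc5f3" = 63 77 39 6e 6e 74 63 35 66 33 is 10 bytes > B = 6, so hash it first: H(key) = 94, then zero-pad to 6 bytes: K' = 94 00 00 00 00 00.
K' ⊕ ipad = a2 36 36 36 36 36.
Inner input = a2 36 36 36 36 36 ∥ 2d ff 7a 31 2e.
Inner hash: sum = 162+54+54+54+54+54+45+255+122+49+46 = 949; mod 256 = 181 → b5.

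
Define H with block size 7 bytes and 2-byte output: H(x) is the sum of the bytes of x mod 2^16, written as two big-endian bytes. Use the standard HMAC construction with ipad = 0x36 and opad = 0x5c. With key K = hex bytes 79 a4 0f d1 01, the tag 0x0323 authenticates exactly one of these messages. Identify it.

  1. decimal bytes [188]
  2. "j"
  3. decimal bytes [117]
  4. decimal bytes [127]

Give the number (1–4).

2

Key hex bytes 79 a4 0f d1 01 is 5 bytes ≤ B = 7; zero-pad to 7 bytes: K' = 79 a4 0f d1 01 00 00.
K' ⊕ ipad = 4f 92 39 e7 37 36 36; K' ⊕ opad = 25 f8 53 8d 5d 5c 5c.
m1: inner = H(4f 92 39 e7 37 36 36 bc) = 03 60; tag = H(25 f8 53 8d 5d 5c 5c 03 60) = 0375
m2: inner = H(4f 92 39 e7 37 36 36 6a) = 03 0e; tag = H(25 f8 53 8d 5d 5c 5c 03 0e) = 0323 ← matches
m3: inner = H(4f 92 39 e7 37 36 36 75) = 03 19; tag = H(25 f8 53 8d 5d 5c 5c 03 19) = 032e
m4: inner = H(4f 92 39 e7 37 36 36 7f) = 03 23; tag = H(25 f8 53 8d 5d 5c 5c 03 23) = 0338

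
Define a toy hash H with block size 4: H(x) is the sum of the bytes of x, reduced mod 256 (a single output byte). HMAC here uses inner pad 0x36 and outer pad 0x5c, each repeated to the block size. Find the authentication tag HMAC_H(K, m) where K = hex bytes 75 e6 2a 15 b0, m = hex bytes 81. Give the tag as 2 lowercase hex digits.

c9

Key hex bytes 75 e6 2a 15 b0 is 5 bytes > B = 4, so hash it first: H(key) = 4a, then zero-pad to 4 bytes: K' = 4a 00 00 00.
K' ⊕ ipad = 7c 36 36 36.  K' ⊕ opad = 16 5c 5c 5c.
Inner input = (K'⊕ipad) ∥ m = 7c 36 36 36 ∥ 81.
Inner hash: sum = 124+54+54+54+129 = 415; mod 256 = 159 → 9f.
Outer input = (K'⊕opad) ∥ inner = 16 5c 5c 5c ∥ 9f.
Outer hash (tag): sum = 22+92+92+92+159 = 457; mod 256 = 201 → c9.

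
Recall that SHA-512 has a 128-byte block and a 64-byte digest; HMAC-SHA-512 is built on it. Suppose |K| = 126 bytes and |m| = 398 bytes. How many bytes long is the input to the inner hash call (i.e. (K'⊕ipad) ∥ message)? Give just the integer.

Key is 126 ≤ 128 bytes, zero-padded: |K'| = 128.
Inner input = (K'⊕ipad) ∥ m → 128 + 398 = 526 bytes.

526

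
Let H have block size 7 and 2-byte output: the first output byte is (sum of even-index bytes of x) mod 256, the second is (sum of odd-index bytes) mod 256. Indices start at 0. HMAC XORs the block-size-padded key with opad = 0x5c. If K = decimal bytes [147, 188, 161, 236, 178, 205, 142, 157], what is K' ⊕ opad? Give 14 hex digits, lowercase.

284e5c5c5c5c5c

Key decimal bytes [147, 188, 161, 236, 178, 205, 142, 157] = 93 bc a1 ec b2 cd 8e 9d is 8 bytes > B = 7, so hash it first: H(key) = 74 12, then zero-pad to 7 bytes: K' = 74 12 00 00 00 00 00.
XOR each byte with 0x5c: 74⊕5c=28, 12⊕5c=4e, 00⊕5c=5c, 00⊕5c=5c, 00⊕5c=5c, 00⊕5c=5c, 00⊕5c=5c.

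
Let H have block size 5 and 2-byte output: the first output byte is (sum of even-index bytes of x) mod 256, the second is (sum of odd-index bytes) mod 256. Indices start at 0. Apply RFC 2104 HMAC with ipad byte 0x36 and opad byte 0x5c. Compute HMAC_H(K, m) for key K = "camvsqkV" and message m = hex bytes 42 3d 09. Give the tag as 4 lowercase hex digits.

Key "camvsqkV" = 63 61 6d 76 73 71 6b 56 is 8 bytes > B = 5, so hash it first: H(key) = ae 9e, then zero-pad to 5 bytes: K' = ae 9e 00 00 00.
K' ⊕ ipad = 98 a8 36 36 36.  K' ⊕ opad = f2 c2 5c 5c 5c.
Inner input = (K'⊕ipad) ∥ m = 98 a8 36 36 36 ∥ 42 3d 09.
Inner hash: even-index sum = 321 mod 256 = 65; odd-index sum = 297 mod 256 = 41 → 41 29.
Outer input = (K'⊕opad) ∥ inner = f2 c2 5c 5c 5c ∥ 41 29.
Outer hash (tag): even-index sum = 467 mod 256 = 211; odd-index sum = 351 mod 256 = 95 → d3 5f.

d35f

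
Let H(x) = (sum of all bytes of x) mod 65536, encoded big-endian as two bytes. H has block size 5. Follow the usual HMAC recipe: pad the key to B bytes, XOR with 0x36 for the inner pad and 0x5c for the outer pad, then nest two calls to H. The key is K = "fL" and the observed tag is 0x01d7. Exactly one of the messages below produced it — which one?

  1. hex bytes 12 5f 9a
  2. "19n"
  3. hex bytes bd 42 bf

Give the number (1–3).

Key "fL" = 66 4c is 2 bytes ≤ B = 5; zero-pad to 5 bytes: K' = 66 4c 00 00 00.
K' ⊕ ipad = 50 7a 36 36 36; K' ⊕ opad = 3a 10 5c 5c 5c.
m1: inner = H(50 7a 36 36 36 12 5f 9a) = 02 77; tag = H(3a 10 5c 5c 5c 02 77) = 01d7 ← matches
m2: inner = H(50 7a 36 36 36 31 39 6e) = 02 44; tag = H(3a 10 5c 5c 5c 02 44) = 01a4
m3: inner = H(50 7a 36 36 36 bd 42 bf) = 03 2a; tag = H(3a 10 5c 5c 5c 03 2a) = 018b

1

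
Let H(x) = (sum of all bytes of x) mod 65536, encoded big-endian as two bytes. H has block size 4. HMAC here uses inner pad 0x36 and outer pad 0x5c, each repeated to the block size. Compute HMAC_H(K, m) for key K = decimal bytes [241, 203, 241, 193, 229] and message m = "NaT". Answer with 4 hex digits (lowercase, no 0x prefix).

0127

Key decimal bytes [241, 203, 241, 193, 229] = f1 cb f1 c1 e5 is 5 bytes > B = 4, so hash it first: H(key) = 04 53, then zero-pad to 4 bytes: K' = 04 53 00 00.
K' ⊕ ipad = 32 65 36 36.  K' ⊕ opad = 58 0f 5c 5c.
Inner input = (K'⊕ipad) ∥ m = 32 65 36 36 ∥ 4e 61 54.
Inner hash: sum = 50+101+54+54+78+97+84 = 518 → 02 06.
Outer input = (K'⊕opad) ∥ inner = 58 0f 5c 5c ∥ 02 06.
Outer hash (tag): sum = 88+15+92+92+2+6 = 295 → 01 27.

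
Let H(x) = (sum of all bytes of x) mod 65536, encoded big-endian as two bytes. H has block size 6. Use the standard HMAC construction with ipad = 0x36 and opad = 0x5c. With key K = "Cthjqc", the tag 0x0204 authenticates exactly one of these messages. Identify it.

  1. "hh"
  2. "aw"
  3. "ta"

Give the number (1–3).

2

Key "Cthjqc" = 43 74 68 6a 71 63 is exactly B = 6 bytes: K' = 43 74 68 6a 71 63.
K' ⊕ ipad = 75 42 5e 5c 47 55; K' ⊕ opad = 1f 28 34 36 2d 3f.
m1: inner = H(75 42 5e 5c 47 55 68 68) = 02 dd; tag = H(1f 28 34 36 2d 3f 02 dd) = 01fc
m2: inner = H(75 42 5e 5c 47 55 61 77) = 02 e5; tag = H(1f 28 34 36 2d 3f 02 e5) = 0204 ← matches
m3: inner = H(75 42 5e 5c 47 55 74 61) = 02 e2; tag = H(1f 28 34 36 2d 3f 02 e2) = 0201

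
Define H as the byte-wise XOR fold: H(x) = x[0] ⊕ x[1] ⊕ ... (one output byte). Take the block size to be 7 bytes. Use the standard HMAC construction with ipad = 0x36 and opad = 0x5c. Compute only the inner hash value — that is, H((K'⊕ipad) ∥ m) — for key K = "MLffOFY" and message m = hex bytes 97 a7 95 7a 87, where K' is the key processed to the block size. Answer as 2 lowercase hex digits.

Key "MLffOFY" = 4d 4c 66 66 4f 46 59 is exactly B = 7 bytes: K' = 4d 4c 66 66 4f 46 59.
K' ⊕ ipad = 7b 7a 50 50 79 70 6f.
Inner input = 7b 7a 50 50 79 70 6f ∥ 97 a7 95 7a 87.
Inner hash: XOR 7b⊕7a⊕50⊕50⊕79⊕70⊕6f⊕97⊕a7⊕95⊕7a⊕87 = 3f.

3f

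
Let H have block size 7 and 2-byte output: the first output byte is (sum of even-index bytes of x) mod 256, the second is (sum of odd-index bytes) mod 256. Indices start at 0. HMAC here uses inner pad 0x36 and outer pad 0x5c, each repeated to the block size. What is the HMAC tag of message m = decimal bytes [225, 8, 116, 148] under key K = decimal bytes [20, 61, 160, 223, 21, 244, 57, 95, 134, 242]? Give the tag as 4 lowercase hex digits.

Key decimal bytes [20, 61, 160, 223, 21, 244, 57, 95, 134, 242] = 14 3d a0 df 15 f4 39 5f 86 f2 is 10 bytes > B = 7, so hash it first: H(key) = 88 61, then zero-pad to 7 bytes: K' = 88 61 00 00 00 00 00.
K' ⊕ ipad = be 57 36 36 36 36 36.  K' ⊕ opad = d4 3d 5c 5c 5c 5c 5c.
Inner input = (K'⊕ipad) ∥ m = be 57 36 36 36 36 36 ∥ e1 08 74 94.
Inner hash: even-index sum = 508 mod 256 = 252; odd-index sum = 536 mod 256 = 24 → fc 18.
Outer input = (K'⊕opad) ∥ inner = d4 3d 5c 5c 5c 5c 5c ∥ fc 18.
Outer hash (tag): even-index sum = 512 mod 256 = 0; odd-index sum = 497 mod 256 = 241 → 00 f1.

00f1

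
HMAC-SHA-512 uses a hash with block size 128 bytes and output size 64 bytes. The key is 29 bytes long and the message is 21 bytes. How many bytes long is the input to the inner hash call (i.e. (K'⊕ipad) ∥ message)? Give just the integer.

Key is 29 ≤ 128 bytes, zero-padded: |K'| = 128.
Inner input = (K'⊕ipad) ∥ m → 128 + 21 = 149 bytes.

149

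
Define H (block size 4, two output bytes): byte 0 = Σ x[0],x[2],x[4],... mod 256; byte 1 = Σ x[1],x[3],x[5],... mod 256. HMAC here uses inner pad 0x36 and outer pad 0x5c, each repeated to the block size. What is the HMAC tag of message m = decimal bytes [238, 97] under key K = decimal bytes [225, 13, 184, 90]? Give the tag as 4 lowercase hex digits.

f45f

Key decimal bytes [225, 13, 184, 90] = e1 0d b8 5a is exactly B = 4 bytes: K' = e1 0d b8 5a.
K' ⊕ ipad = d7 3b 8e 6c.  K' ⊕ opad = bd 51 e4 06.
Inner input = (K'⊕ipad) ∥ m = d7 3b 8e 6c ∥ ee 61.
Inner hash: even-index sum = 595 mod 256 = 83; odd-index sum = 264 mod 256 = 8 → 53 08.
Outer input = (K'⊕opad) ∥ inner = bd 51 e4 06 ∥ 53 08.
Outer hash (tag): even-index sum = 500 mod 256 = 244; odd-index sum = 95 mod 256 = 95 → f4 5f.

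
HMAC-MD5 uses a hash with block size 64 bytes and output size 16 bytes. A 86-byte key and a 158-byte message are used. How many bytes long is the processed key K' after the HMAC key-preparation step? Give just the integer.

Key is 86 > 64 bytes, so it is hashed to 16 bytes then zero-padded to 64: |K'| = 64.

64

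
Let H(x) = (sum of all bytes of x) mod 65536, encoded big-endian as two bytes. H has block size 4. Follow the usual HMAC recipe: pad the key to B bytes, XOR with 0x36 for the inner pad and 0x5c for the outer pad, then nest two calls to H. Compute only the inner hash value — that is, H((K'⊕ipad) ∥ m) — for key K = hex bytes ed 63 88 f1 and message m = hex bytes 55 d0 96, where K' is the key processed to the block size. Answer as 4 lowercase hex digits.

Key hex bytes ed 63 88 f1 is exactly B = 4 bytes: K' = ed 63 88 f1.
K' ⊕ ipad = db 55 be c7.
Inner input = db 55 be c7 ∥ 55 d0 96.
Inner hash: sum = 219+85+190+199+85+208+150 = 1136 → 04 70.

0470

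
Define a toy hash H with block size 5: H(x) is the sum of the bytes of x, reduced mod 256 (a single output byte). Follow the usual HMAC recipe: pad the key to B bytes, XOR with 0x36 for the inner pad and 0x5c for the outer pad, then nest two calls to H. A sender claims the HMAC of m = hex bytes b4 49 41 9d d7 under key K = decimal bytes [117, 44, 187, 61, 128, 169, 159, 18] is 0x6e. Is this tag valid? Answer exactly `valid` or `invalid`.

Key decimal bytes [117, 44, 187, 61, 128, 169, 159, 18] = 75 2c bb 3d 80 a9 9f 12 is 8 bytes > B = 5, so hash it first: H(key) = 73, then zero-pad to 5 bytes: K' = 73 00 00 00 00.
K' ⊕ ipad = 45 36 36 36 36; K' ⊕ opad = 2f 5c 5c 5c 5c.
Inner hash: sum = 69+54+54+54+54+180+73+65+157+215 = 975; mod 256 = 207 → cf.
Outer hash (recomputed tag): sum = 47+92+92+92+92+207 = 622; mod 256 = 110 → 6e.
Recomputed tag = 6e; claimed = 6e → match.

valid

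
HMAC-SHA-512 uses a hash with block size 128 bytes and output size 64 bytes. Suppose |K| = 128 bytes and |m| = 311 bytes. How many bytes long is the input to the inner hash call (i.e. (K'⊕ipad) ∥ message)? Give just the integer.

Key is 128 ≤ 128 bytes, zero-padded: |K'| = 128.
Inner input = (K'⊕ipad) ∥ m → 128 + 311 = 439 bytes.

439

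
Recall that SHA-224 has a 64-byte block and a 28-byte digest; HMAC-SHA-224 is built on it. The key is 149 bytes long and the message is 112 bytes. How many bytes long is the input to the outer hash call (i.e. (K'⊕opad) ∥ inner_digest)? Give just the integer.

Key is 149 > 64 bytes, so it is hashed to 28 bytes then zero-padded to 64: |K'| = 64.
Outer input = (K'⊕opad) ∥ H(inner) → 64 + 28 = 92 bytes.

92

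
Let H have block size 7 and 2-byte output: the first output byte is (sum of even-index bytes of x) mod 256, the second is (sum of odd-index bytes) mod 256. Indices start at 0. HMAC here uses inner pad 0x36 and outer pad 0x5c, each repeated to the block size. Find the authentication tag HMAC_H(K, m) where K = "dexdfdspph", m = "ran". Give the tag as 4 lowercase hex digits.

0c27

Key "dexdfdspph" = 64 65 78 64 66 64 73 70 70 68 is 10 bytes > B = 7, so hash it first: H(key) = 25 05, then zero-pad to 7 bytes: K' = 25 05 00 00 00 00 00.
K' ⊕ ipad = 13 33 36 36 36 36 36.  K' ⊕ opad = 79 59 5c 5c 5c 5c 5c.
Inner input = (K'⊕ipad) ∥ m = 13 33 36 36 36 36 36 ∥ 72 61 6e.
Inner hash: even-index sum = 278 mod 256 = 22; odd-index sum = 383 mod 256 = 127 → 16 7f.
Outer input = (K'⊕opad) ∥ inner = 79 59 5c 5c 5c 5c 5c ∥ 16 7f.
Outer hash (tag): even-index sum = 524 mod 256 = 12; odd-index sum = 295 mod 256 = 39 → 0c 27.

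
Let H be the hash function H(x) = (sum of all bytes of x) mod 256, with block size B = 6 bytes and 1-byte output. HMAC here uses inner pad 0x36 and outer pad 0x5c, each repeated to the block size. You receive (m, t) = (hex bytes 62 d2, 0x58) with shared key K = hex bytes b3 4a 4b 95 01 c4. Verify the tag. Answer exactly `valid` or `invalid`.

Key hex bytes b3 4a 4b 95 01 c4 is exactly B = 6 bytes: K' = b3 4a 4b 95 01 c4.
K' ⊕ ipad = 85 7c 7d a3 37 f2; K' ⊕ opad = ef 16 17 c9 5d 98.
Inner hash: sum = 133+124+125+163+55+242+98+210 = 1150; mod 256 = 126 → 7e.
Outer hash (recomputed tag): sum = 239+22+23+201+93+152+126 = 856; mod 256 = 88 → 58.
Recomputed tag = 58; claimed = 58 → match.

valid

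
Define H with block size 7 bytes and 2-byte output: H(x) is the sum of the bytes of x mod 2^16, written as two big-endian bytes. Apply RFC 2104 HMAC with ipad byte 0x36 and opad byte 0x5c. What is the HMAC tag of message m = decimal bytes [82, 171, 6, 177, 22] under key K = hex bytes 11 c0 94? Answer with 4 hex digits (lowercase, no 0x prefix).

0386

Key hex bytes 11 c0 94 is 3 bytes ≤ B = 7; zero-pad to 7 bytes: K' = 11 c0 94 00 00 00 00.
K' ⊕ ipad = 27 f6 a2 36 36 36 36.  K' ⊕ opad = 4d 9c c8 5c 5c 5c 5c.
Inner input = (K'⊕ipad) ∥ m = 27 f6 a2 36 36 36 36 ∥ 52 ab 06 b1 16.
Inner hash: sum = 39+246+162+54+54+54+54+82+171+6+177+22 = 1121 → 04 61.
Outer input = (K'⊕opad) ∥ inner = 4d 9c c8 5c 5c 5c 5c ∥ 04 61.
Outer hash (tag): sum = 77+156+200+92+92+92+92+4+97 = 902 → 03 86.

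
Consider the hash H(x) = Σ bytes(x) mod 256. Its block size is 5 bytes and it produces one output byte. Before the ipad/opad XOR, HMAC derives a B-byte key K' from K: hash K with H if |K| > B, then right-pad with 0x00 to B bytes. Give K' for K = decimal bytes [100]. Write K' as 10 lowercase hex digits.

Key decimal bytes [100] = 64 is 1 byte ≤ B = 5; zero-pad to 5 bytes: K' = 64 00 00 00 00.

6400000000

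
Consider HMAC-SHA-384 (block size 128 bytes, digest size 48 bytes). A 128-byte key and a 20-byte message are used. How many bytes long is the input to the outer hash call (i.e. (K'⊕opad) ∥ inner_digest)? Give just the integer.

176

Key is 128 ≤ 128 bytes, zero-padded: |K'| = 128.
Outer input = (K'⊕opad) ∥ H(inner) → 128 + 48 = 176 bytes.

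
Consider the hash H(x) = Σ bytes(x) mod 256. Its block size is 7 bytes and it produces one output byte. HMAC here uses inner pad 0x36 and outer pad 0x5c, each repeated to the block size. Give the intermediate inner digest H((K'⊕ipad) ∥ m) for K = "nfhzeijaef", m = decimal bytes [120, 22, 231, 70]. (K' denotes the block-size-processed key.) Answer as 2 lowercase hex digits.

Key "nfhzeijaef" = 6e 66 68 7a 65 69 6a 61 65 66 is 10 bytes > B = 7, so hash it first: H(key) = 1a, then zero-pad to 7 bytes: K' = 1a 00 00 00 00 00 00.
K' ⊕ ipad = 2c 36 36 36 36 36 36.
Inner input = 2c 36 36 36 36 36 36 ∥ 78 16 e7 46.
Inner hash: sum = 44+54+54+54+54+54+54+120+22+231+70 = 811; mod 256 = 43 → 2b.

2b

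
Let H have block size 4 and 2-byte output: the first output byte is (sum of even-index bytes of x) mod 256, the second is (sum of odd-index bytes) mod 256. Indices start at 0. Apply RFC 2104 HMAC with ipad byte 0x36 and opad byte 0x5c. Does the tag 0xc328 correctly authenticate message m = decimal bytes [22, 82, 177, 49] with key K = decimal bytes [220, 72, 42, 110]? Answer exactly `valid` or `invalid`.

Key decimal bytes [220, 72, 42, 110] = dc 48 2a 6e is exactly B = 4 bytes: K' = dc 48 2a 6e.
K' ⊕ ipad = ea 7e 1c 58; K' ⊕ opad = 80 14 76 32.
Inner hash: even-index sum = 461 mod 256 = 205; odd-index sum = 345 mod 256 = 89 → cd 59.
Outer hash (recomputed tag): even-index sum = 451 mod 256 = 195; odd-index sum = 159 mod 256 = 159 → c3 9f.
Recomputed tag = c39f; claimed = c328 → mismatch.

invalid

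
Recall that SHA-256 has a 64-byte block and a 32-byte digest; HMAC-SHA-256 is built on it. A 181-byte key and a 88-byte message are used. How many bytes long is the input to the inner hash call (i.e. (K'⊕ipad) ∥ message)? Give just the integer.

Key is 181 > 64 bytes, so it is hashed to 32 bytes then zero-padded to 64: |K'| = 64.
Inner input = (K'⊕ipad) ∥ m → 64 + 88 = 152 bytes.

152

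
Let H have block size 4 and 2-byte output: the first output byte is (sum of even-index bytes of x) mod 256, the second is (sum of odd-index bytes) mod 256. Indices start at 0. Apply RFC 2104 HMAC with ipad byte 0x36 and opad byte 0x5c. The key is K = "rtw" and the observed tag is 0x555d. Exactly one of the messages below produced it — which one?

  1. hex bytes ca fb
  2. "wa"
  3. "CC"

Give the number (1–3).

Key "rtw" = 72 74 77 is 3 bytes ≤ B = 4; zero-pad to 4 bytes: K' = 72 74 77 00.
K' ⊕ ipad = 44 42 41 36; K' ⊕ opad = 2e 28 2b 5c.
m1: inner = H(44 42 41 36 ca fb) = 4f 73; tag = H(2e 28 2b 5c 4f 73) = a8f7
m2: inner = H(44 42 41 36 77 61) = fc d9; tag = H(2e 28 2b 5c fc d9) = 555d ← matches
m3: inner = H(44 42 41 36 43 43) = c8 bb; tag = H(2e 28 2b 5c c8 bb) = 213f

2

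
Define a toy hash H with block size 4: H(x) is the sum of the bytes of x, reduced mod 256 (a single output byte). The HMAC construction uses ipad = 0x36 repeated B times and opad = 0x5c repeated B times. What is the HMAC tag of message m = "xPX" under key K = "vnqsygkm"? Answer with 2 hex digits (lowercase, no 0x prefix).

Key "vnqsygkm" = 76 6e 71 73 79 67 6b 6d is 8 bytes > B = 4, so hash it first: H(key) = 80, then zero-pad to 4 bytes: K' = 80 00 00 00.
K' ⊕ ipad = b6 36 36 36.  K' ⊕ opad = dc 5c 5c 5c.
Inner input = (K'⊕ipad) ∥ m = b6 36 36 36 ∥ 78 50 58.
Inner hash: sum = 182+54+54+54+120+80+88 = 632; mod 256 = 120 → 78.
Outer input = (K'⊕opad) ∥ inner = dc 5c 5c 5c ∥ 78.
Outer hash (tag): sum = 220+92+92+92+120 = 616; mod 256 = 104 → 68.

68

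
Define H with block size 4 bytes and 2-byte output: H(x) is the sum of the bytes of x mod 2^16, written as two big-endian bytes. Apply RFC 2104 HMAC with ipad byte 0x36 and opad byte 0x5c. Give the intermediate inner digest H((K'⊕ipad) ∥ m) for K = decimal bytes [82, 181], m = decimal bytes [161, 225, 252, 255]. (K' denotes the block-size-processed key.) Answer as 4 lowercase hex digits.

04d0

Key decimal bytes [82, 181] = 52 b5 is 2 bytes ≤ B = 4; zero-pad to 4 bytes: K' = 52 b5 00 00.
K' ⊕ ipad = 64 83 36 36.
Inner input = 64 83 36 36 ∥ a1 e1 fc ff.
Inner hash: sum = 100+131+54+54+161+225+252+255 = 1232 → 04 d0.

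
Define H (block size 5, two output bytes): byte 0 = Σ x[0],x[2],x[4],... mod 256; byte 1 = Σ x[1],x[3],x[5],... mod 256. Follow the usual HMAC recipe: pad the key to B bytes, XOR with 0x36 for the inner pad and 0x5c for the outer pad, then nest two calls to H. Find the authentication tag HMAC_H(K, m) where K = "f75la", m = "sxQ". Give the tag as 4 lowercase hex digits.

Key "f75la" = 66 37 35 6c 61 is exactly B = 5 bytes: K' = 66 37 35 6c 61.
K' ⊕ ipad = 50 01 03 5a 57.  K' ⊕ opad = 3a 6b 69 30 3d.
Inner input = (K'⊕ipad) ∥ m = 50 01 03 5a 57 ∥ 73 78 51.
Inner hash: even-index sum = 290 mod 256 = 34; odd-index sum = 287 mod 256 = 31 → 22 1f.
Outer input = (K'⊕opad) ∥ inner = 3a 6b 69 30 3d ∥ 22 1f.
Outer hash (tag): even-index sum = 255 mod 256 = 255; odd-index sum = 189 mod 256 = 189 → ff bd.

ffbd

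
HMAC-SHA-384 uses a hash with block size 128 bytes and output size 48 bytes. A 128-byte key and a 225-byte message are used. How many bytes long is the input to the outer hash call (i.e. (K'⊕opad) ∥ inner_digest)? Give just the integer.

176

Key is 128 ≤ 128 bytes, zero-padded: |K'| = 128.
Outer input = (K'⊕opad) ∥ H(inner) → 128 + 48 = 176 bytes.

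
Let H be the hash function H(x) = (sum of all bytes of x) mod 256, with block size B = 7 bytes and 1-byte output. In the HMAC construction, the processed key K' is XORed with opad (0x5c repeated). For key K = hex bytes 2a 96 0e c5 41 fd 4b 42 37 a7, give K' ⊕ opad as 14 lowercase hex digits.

Key hex bytes 2a 96 0e c5 41 fd 4b 42 37 a7 is 10 bytes > B = 7, so hash it first: H(key) = 3c, then zero-pad to 7 bytes: K' = 3c 00 00 00 00 00 00.
XOR each byte with 0x5c: 3c⊕5c=60, 00⊕5c=5c, 00⊕5c=5c, 00⊕5c=5c, 00⊕5c=5c, 00⊕5c=5c, 00⊕5c=5c.

605c5c5c5c5c5c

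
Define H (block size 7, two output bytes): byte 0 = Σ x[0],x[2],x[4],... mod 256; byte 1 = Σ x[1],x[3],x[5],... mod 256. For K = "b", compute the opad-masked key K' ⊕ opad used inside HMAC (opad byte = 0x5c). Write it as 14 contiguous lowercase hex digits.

3e5c5c5c5c5c5c

Key "b" = 62 is 1 byte ≤ B = 7; zero-pad to 7 bytes: K' = 62 00 00 00 00 00 00.
XOR each byte with 0x5c: 62⊕5c=3e, 00⊕5c=5c, 00⊕5c=5c, 00⊕5c=5c, 00⊕5c=5c, 00⊕5c=5c, 00⊕5c=5c.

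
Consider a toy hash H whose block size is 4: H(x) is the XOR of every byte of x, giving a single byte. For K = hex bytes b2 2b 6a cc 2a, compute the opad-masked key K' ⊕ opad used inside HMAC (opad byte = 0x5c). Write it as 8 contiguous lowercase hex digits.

495c5c5c

Key hex bytes b2 2b 6a cc 2a is 5 bytes > B = 4, so hash it first: H(key) = 15, then zero-pad to 4 bytes: K' = 15 00 00 00.
XOR each byte with 0x5c: 15⊕5c=49, 00⊕5c=5c, 00⊕5c=5c, 00⊕5c=5c.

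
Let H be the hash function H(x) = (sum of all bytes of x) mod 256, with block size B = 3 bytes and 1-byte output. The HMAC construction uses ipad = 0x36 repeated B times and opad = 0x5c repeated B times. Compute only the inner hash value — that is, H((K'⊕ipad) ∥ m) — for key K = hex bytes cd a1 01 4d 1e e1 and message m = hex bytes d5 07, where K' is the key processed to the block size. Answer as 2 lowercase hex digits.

d5

Key hex bytes cd a1 01 4d 1e e1 is 6 bytes > B = 3, so hash it first: H(key) = bb, then zero-pad to 3 bytes: K' = bb 00 00.
K' ⊕ ipad = 8d 36 36.
Inner input = 8d 36 36 ∥ d5 07.
Inner hash: sum = 141+54+54+213+7 = 469; mod 256 = 213 → d5.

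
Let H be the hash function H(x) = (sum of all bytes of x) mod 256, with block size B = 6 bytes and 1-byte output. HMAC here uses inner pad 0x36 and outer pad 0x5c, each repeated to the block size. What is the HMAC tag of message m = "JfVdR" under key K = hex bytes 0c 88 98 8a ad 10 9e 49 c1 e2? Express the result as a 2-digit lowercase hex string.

02

Key hex bytes 0c 88 98 8a ad 10 9e 49 c1 e2 is 10 bytes > B = 6, so hash it first: H(key) = fd, then zero-pad to 6 bytes: K' = fd 00 00 00 00 00.
K' ⊕ ipad = cb 36 36 36 36 36.  K' ⊕ opad = a1 5c 5c 5c 5c 5c.
Inner input = (K'⊕ipad) ∥ m = cb 36 36 36 36 36 ∥ 4a 66 56 64 52.
Inner hash: sum = 203+54+54+54+54+54+74+102+86+100+82 = 917; mod 256 = 149 → 95.
Outer input = (K'⊕opad) ∥ inner = a1 5c 5c 5c 5c 5c ∥ 95.
Outer hash (tag): sum = 161+92+92+92+92+92+149 = 770; mod 256 = 2 → 02.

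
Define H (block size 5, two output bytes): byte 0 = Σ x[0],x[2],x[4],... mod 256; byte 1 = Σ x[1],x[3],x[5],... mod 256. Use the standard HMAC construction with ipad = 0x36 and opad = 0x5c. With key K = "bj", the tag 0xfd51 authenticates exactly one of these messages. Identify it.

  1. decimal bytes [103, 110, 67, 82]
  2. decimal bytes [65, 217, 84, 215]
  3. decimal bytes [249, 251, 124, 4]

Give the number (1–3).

Key "bj" = 62 6a is 2 bytes ≤ B = 5; zero-pad to 5 bytes: K' = 62 6a 00 00 00.
K' ⊕ ipad = 54 5c 36 36 36; K' ⊕ opad = 3e 36 5c 5c 5c.
m1: inner = H(54 5c 36 36 36 67 6e 43 52) = 80 3c; tag = H(3e 36 5c 5c 5c 80 3c) = 3212
m2: inner = H(54 5c 36 36 36 41 d9 54 d7) = 70 27; tag = H(3e 36 5c 5c 5c 70 27) = 1d02
m3: inner = H(54 5c 36 36 36 f9 fb 7c 04) = bf 07; tag = H(3e 36 5c 5c 5c bf 07) = fd51 ← matches

3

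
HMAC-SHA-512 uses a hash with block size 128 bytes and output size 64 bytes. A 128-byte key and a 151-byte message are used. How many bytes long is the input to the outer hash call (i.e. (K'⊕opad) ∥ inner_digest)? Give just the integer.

Key is 128 ≤ 128 bytes, zero-padded: |K'| = 128.
Outer input = (K'⊕opad) ∥ H(inner) → 128 + 64 = 192 bytes.

192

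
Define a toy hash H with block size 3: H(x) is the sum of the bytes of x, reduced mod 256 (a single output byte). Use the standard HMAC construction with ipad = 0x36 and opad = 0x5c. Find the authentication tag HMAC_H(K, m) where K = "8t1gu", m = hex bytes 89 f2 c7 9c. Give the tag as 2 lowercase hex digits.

76

Key "8t1gu" = 38 74 31 67 75 is 5 bytes > B = 3, so hash it first: H(key) = b9, then zero-pad to 3 bytes: K' = b9 00 00.
K' ⊕ ipad = 8f 36 36.  K' ⊕ opad = e5 5c 5c.
Inner input = (K'⊕ipad) ∥ m = 8f 36 36 ∥ 89 f2 c7 9c.
Inner hash: sum = 143+54+54+137+242+199+156 = 985; mod 256 = 217 → d9.
Outer input = (K'⊕opad) ∥ inner = e5 5c 5c ∥ d9.
Outer hash (tag): sum = 229+92+92+217 = 630; mod 256 = 118 → 76.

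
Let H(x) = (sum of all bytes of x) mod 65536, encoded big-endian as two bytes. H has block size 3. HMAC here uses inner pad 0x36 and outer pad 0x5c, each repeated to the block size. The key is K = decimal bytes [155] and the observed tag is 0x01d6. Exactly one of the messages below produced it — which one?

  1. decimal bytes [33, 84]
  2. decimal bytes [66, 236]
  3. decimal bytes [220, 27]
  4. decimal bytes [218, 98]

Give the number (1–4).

Key decimal bytes [155] = 9b is 1 byte ≤ B = 3; zero-pad to 3 bytes: K' = 9b 00 00.
K' ⊕ ipad = ad 36 36; K' ⊕ opad = c7 5c 5c.
m1: inner = H(ad 36 36 21 54) = 01 8e; tag = H(c7 5c 5c 01 8e) = 020e
m2: inner = H(ad 36 36 42 ec) = 02 47; tag = H(c7 5c 5c 02 47) = 01c8
m3: inner = H(ad 36 36 dc 1b) = 02 10; tag = H(c7 5c 5c 02 10) = 0191
m4: inner = H(ad 36 36 da 62) = 02 55; tag = H(c7 5c 5c 02 55) = 01d6 ← matches

4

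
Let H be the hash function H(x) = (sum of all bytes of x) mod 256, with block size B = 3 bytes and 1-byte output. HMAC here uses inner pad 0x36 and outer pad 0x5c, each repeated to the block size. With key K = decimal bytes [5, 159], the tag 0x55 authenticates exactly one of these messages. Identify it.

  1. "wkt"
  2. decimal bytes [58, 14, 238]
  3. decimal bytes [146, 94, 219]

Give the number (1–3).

3

Key decimal bytes [5, 159] = 05 9f is 2 bytes ≤ B = 3; zero-pad to 3 bytes: K' = 05 9f 00.
K' ⊕ ipad = 33 a9 36; K' ⊕ opad = 59 c3 5c.
m1: inner = H(33 a9 36 77 6b 74) = 68; tag = H(59 c3 5c 68) = e0
m2: inner = H(33 a9 36 3a 0e ee) = 48; tag = H(59 c3 5c 48) = c0
m3: inner = H(33 a9 36 92 5e db) = dd; tag = H(59 c3 5c dd) = 55 ← matches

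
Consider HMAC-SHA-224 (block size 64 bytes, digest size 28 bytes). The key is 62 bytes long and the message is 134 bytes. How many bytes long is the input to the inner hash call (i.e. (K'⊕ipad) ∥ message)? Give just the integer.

198

Key is 62 ≤ 64 bytes, zero-padded: |K'| = 64.
Inner input = (K'⊕ipad) ∥ m → 64 + 134 = 198 bytes.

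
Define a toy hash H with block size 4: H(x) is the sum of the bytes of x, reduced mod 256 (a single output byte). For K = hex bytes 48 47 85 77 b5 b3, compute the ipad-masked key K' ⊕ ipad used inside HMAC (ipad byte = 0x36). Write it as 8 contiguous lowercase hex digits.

Key hex bytes 48 47 85 77 b5 b3 is 6 bytes > B = 4, so hash it first: H(key) = f3, then zero-pad to 4 bytes: K' = f3 00 00 00.
XOR each byte with 0x36: f3⊕36=c5, 00⊕36=36, 00⊕36=36, 00⊕36=36.

c5363636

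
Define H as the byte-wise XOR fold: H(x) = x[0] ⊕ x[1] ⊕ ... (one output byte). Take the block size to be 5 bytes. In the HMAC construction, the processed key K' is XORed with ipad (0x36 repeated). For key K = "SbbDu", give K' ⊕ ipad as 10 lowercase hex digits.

Key "SbbDu" = 53 62 62 44 75 is exactly B = 5 bytes: K' = 53 62 62 44 75.
XOR each byte with 0x36: 53⊕36=65, 62⊕36=54, 62⊕36=54, 44⊕36=72, 75⊕36=43.

6554547243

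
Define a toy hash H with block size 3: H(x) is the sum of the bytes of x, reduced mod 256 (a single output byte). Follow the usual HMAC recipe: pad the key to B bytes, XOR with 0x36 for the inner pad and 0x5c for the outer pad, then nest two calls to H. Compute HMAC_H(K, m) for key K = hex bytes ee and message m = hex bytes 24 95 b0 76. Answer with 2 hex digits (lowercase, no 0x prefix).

Key hex bytes ee is 1 byte ≤ B = 3; zero-pad to 3 bytes: K' = ee 00 00.
K' ⊕ ipad = d8 36 36.  K' ⊕ opad = b2 5c 5c.
Inner input = (K'⊕ipad) ∥ m = d8 36 36 ∥ 24 95 b0 76.
Inner hash: sum = 216+54+54+36+149+176+118 = 803; mod 256 = 35 → 23.
Outer input = (K'⊕opad) ∥ inner = b2 5c 5c ∥ 23.
Outer hash (tag): sum = 178+92+92+35 = 397; mod 256 = 141 → 8d.

8d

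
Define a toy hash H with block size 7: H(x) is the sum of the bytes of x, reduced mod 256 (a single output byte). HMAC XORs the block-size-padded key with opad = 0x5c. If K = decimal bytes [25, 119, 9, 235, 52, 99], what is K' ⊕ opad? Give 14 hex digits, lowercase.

452b55b7683f5c

Key decimal bytes [25, 119, 9, 235, 52, 99] = 19 77 09 eb 34 63 is 6 bytes ≤ B = 7; zero-pad to 7 bytes: K' = 19 77 09 eb 34 63 00.
XOR each byte with 0x5c: 19⊕5c=45, 77⊕5c=2b, 09⊕5c=55, eb⊕5c=b7, 34⊕5c=68, 63⊕5c=3f, 00⊕5c=5c.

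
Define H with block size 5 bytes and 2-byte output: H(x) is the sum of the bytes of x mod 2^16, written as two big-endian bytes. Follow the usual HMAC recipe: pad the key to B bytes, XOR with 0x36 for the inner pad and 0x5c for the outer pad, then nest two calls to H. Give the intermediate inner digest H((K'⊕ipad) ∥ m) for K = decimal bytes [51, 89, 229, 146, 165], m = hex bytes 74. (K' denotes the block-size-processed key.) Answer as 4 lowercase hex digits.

02f2

Key decimal bytes [51, 89, 229, 146, 165] = 33 59 e5 92 a5 is exactly B = 5 bytes: K' = 33 59 e5 92 a5.
K' ⊕ ipad = 05 6f d3 a4 93.
Inner input = 05 6f d3 a4 93 ∥ 74.
Inner hash: sum = 5+111+211+164+147+116 = 754 → 02 f2.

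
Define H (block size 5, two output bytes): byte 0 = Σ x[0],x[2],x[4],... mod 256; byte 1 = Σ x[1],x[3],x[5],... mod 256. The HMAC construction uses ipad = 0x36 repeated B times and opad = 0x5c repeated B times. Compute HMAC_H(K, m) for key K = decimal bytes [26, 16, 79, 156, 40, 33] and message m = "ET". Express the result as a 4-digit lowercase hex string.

Key decimal bytes [26, 16, 79, 156, 40, 33] = 1a 10 4f 9c 28 21 is 6 bytes > B = 5, so hash it first: H(key) = 91 cd, then zero-pad to 5 bytes: K' = 91 cd 00 00 00.
K' ⊕ ipad = a7 fb 36 36 36.  K' ⊕ opad = cd 91 5c 5c 5c.
Inner input = (K'⊕ipad) ∥ m = a7 fb 36 36 36 ∥ 45 54.
Inner hash: even-index sum = 359 mod 256 = 103; odd-index sum = 374 mod 256 = 118 → 67 76.
Outer input = (K'⊕opad) ∥ inner = cd 91 5c 5c 5c ∥ 67 76.
Outer hash (tag): even-index sum = 507 mod 256 = 251; odd-index sum = 340 mod 256 = 84 → fb 54.

fb54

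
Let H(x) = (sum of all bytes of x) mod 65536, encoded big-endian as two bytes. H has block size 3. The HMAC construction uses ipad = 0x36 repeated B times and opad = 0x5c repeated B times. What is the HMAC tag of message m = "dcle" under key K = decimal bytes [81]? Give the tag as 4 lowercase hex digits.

0132

Key decimal bytes [81] = 51 is 1 byte ≤ B = 3; zero-pad to 3 bytes: K' = 51 00 00.
K' ⊕ ipad = 67 36 36.  K' ⊕ opad = 0d 5c 5c.
Inner input = (K'⊕ipad) ∥ m = 67 36 36 ∥ 64 63 6c 65.
Inner hash: sum = 103+54+54+100+99+108+101 = 619 → 02 6b.
Outer input = (K'⊕opad) ∥ inner = 0d 5c 5c ∥ 02 6b.
Outer hash (tag): sum = 13+92+92+2+107 = 306 → 01 32.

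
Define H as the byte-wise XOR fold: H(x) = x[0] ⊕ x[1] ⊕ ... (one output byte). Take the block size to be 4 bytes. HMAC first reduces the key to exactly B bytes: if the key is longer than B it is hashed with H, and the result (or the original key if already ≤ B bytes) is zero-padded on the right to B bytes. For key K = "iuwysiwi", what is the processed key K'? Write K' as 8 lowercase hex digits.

|K| = 8 > B = 4, so first hash the key.
H(K): XOR 69⊕75⊕77⊕79⊕73⊕69⊕77⊕69 = 16.
Zero-pad H(K) = 16 to 4 bytes: K' = 16 00 00 00.

16000000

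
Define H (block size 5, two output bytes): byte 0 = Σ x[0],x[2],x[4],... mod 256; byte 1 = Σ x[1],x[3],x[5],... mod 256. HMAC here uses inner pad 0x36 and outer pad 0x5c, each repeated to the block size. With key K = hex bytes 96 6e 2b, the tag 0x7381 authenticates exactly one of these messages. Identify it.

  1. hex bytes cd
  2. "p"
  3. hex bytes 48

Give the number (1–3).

3

Key hex bytes 96 6e 2b is 3 bytes ≤ B = 5; zero-pad to 5 bytes: K' = 96 6e 2b 00 00.
K' ⊕ ipad = a0 58 1d 36 36; K' ⊕ opad = ca 32 77 5c 5c.
m1: inner = H(a0 58 1d 36 36 cd) = f3 5b; tag = H(ca 32 77 5c 5c f3 5b) = f881
m2: inner = H(a0 58 1d 36 36 70) = f3 fe; tag = H(ca 32 77 5c 5c f3 fe) = 9b81
m3: inner = H(a0 58 1d 36 36 48) = f3 d6; tag = H(ca 32 77 5c 5c f3 d6) = 7381 ← matches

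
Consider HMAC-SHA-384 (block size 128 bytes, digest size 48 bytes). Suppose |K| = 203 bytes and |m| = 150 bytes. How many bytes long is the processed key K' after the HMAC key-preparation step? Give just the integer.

Key is 203 > 128 bytes, so it is hashed to 48 bytes then zero-padded to 128: |K'| = 128.

128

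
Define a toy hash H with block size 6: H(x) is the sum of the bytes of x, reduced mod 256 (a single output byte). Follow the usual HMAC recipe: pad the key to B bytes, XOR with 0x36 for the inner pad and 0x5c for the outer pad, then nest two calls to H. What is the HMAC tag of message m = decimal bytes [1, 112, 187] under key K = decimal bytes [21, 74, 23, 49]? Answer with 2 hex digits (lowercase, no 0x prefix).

Key decimal bytes [21, 74, 23, 49] = 15 4a 17 31 is 4 bytes ≤ B = 6; zero-pad to 6 bytes: K' = 15 4a 17 31 00 00.
K' ⊕ ipad = 23 7c 21 07 36 36.  K' ⊕ opad = 49 16 4b 6d 5c 5c.
Inner input = (K'⊕ipad) ∥ m = 23 7c 21 07 36 36 ∥ 01 70 bb.
Inner hash: sum = 35+124+33+7+54+54+1+112+187 = 607; mod 256 = 95 → 5f.
Outer input = (K'⊕opad) ∥ inner = 49 16 4b 6d 5c 5c ∥ 5f.
Outer hash (tag): sum = 73+22+75+109+92+92+95 = 558; mod 256 = 46 → 2e.

2e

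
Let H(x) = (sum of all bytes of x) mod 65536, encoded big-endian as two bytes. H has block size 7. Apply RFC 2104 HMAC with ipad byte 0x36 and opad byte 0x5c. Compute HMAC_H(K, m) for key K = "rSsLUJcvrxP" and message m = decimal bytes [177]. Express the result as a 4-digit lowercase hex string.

0380

Key "rSsLUJcvrxP" = 72 53 73 4c 55 4a 63 76 72 78 50 is 11 bytes > B = 7, so hash it first: H(key) = 04 36, then zero-pad to 7 bytes: K' = 04 36 00 00 00 00 00.
K' ⊕ ipad = 32 00 36 36 36 36 36.  K' ⊕ opad = 58 6a 5c 5c 5c 5c 5c.
Inner input = (K'⊕ipad) ∥ m = 32 00 36 36 36 36 36 ∥ b1.
Inner hash: sum = 50+0+54+54+54+54+54+177 = 497 → 01 f1.
Outer input = (K'⊕opad) ∥ inner = 58 6a 5c 5c 5c 5c 5c ∥ 01 f1.
Outer hash (tag): sum = 88+106+92+92+92+92+92+1+241 = 896 → 03 80.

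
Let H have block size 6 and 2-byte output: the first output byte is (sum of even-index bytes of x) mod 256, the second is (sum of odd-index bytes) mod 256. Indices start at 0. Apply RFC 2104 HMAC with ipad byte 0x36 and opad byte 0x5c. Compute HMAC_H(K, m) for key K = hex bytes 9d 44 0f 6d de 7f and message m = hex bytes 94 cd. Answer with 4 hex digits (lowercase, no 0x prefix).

Key hex bytes 9d 44 0f 6d de 7f is exactly B = 6 bytes: K' = 9d 44 0f 6d de 7f.
K' ⊕ ipad = ab 72 39 5b e8 49.  K' ⊕ opad = c1 18 53 31 82 23.
Inner input = (K'⊕ipad) ∥ m = ab 72 39 5b e8 49 ∥ 94 cd.
Inner hash: even-index sum = 608 mod 256 = 96; odd-index sum = 483 mod 256 = 227 → 60 e3.
Outer input = (K'⊕opad) ∥ inner = c1 18 53 31 82 23 ∥ 60 e3.
Outer hash (tag): even-index sum = 502 mod 256 = 246; odd-index sum = 335 mod 256 = 79 → f6 4f.

f64f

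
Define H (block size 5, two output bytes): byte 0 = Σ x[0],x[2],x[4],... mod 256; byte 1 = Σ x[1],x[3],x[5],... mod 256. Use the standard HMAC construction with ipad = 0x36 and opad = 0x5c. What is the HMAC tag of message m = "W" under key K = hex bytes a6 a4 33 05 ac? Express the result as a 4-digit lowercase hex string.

Key hex bytes a6 a4 33 05 ac is exactly B = 5 bytes: K' = a6 a4 33 05 ac.
K' ⊕ ipad = 90 92 05 33 9a.  K' ⊕ opad = fa f8 6f 59 f0.
Inner input = (K'⊕ipad) ∥ m = 90 92 05 33 9a ∥ 57.
Inner hash: even-index sum = 303 mod 256 = 47; odd-index sum = 284 mod 256 = 28 → 2f 1c.
Outer input = (K'⊕opad) ∥ inner = fa f8 6f 59 f0 ∥ 2f 1c.
Outer hash (tag): even-index sum = 629 mod 256 = 117; odd-index sum = 384 mod 256 = 128 → 75 80.

7580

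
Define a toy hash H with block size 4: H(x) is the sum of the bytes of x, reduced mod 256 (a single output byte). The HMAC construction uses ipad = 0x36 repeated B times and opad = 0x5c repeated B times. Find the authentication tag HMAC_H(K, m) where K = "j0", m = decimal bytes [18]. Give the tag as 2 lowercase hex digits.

Key "j0" = 6a 30 is 2 bytes ≤ B = 4; zero-pad to 4 bytes: K' = 6a 30 00 00.
K' ⊕ ipad = 5c 06 36 36.  K' ⊕ opad = 36 6c 5c 5c.
Inner input = (K'⊕ipad) ∥ m = 5c 06 36 36 ∥ 12.
Inner hash: sum = 92+6+54+54+18 = 224 → e0.
Outer input = (K'⊕opad) ∥ inner = 36 6c 5c 5c ∥ e0.
Outer hash (tag): sum = 54+108+92+92+224 = 570; mod 256 = 58 → 3a.

3a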